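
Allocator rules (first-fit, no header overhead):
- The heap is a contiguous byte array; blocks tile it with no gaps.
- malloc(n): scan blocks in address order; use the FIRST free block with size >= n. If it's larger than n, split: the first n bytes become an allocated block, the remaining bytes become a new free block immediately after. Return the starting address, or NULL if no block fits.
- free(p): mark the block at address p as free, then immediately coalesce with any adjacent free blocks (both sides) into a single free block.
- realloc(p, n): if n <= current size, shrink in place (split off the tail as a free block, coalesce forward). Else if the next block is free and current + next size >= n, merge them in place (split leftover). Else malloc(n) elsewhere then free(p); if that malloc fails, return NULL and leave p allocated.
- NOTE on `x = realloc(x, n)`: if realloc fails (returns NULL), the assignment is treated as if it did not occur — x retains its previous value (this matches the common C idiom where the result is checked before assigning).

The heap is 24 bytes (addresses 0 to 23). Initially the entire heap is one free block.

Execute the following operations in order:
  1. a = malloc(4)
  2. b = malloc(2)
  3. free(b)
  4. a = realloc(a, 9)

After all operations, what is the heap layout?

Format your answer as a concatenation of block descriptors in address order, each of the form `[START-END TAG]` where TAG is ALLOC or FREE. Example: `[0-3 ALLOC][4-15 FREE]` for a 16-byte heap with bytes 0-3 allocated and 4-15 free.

Answer: [0-8 ALLOC][9-23 FREE]

Derivation:
Op 1: a = malloc(4) -> a = 0; heap: [0-3 ALLOC][4-23 FREE]
Op 2: b = malloc(2) -> b = 4; heap: [0-3 ALLOC][4-5 ALLOC][6-23 FREE]
Op 3: free(b) -> (freed b); heap: [0-3 ALLOC][4-23 FREE]
Op 4: a = realloc(a, 9) -> a = 0; heap: [0-8 ALLOC][9-23 FREE]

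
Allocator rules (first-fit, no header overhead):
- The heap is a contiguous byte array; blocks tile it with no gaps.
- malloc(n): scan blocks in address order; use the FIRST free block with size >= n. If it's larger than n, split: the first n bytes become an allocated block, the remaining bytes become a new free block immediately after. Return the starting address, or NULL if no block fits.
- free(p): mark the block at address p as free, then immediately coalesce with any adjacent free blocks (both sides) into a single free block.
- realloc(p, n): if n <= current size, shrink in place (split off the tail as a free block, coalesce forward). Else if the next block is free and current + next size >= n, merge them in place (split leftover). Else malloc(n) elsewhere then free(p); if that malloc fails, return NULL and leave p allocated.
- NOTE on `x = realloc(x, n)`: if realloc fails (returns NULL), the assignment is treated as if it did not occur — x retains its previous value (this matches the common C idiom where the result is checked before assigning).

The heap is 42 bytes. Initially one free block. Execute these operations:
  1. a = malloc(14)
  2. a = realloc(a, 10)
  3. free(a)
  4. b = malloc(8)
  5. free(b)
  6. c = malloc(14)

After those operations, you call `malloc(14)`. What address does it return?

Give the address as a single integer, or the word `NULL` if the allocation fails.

Answer: 14

Derivation:
Op 1: a = malloc(14) -> a = 0; heap: [0-13 ALLOC][14-41 FREE]
Op 2: a = realloc(a, 10) -> a = 0; heap: [0-9 ALLOC][10-41 FREE]
Op 3: free(a) -> (freed a); heap: [0-41 FREE]
Op 4: b = malloc(8) -> b = 0; heap: [0-7 ALLOC][8-41 FREE]
Op 5: free(b) -> (freed b); heap: [0-41 FREE]
Op 6: c = malloc(14) -> c = 0; heap: [0-13 ALLOC][14-41 FREE]
malloc(14): first-fit scan over [0-13 ALLOC][14-41 FREE] -> 14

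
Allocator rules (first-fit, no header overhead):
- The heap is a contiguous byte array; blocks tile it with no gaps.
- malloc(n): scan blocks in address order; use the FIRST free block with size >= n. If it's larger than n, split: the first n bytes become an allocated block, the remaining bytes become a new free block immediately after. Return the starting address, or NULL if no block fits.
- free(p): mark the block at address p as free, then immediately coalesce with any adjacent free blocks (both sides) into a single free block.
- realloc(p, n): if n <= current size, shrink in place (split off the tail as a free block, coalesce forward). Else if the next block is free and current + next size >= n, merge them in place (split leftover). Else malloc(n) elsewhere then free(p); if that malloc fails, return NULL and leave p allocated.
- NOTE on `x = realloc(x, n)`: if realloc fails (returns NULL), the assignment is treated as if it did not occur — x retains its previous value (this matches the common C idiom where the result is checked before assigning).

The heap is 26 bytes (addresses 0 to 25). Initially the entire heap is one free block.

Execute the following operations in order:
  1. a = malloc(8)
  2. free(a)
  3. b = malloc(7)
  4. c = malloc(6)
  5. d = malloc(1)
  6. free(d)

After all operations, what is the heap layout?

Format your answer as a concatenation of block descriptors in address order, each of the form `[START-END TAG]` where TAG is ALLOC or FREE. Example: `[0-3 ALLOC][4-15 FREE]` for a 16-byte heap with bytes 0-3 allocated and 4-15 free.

Answer: [0-6 ALLOC][7-12 ALLOC][13-25 FREE]

Derivation:
Op 1: a = malloc(8) -> a = 0; heap: [0-7 ALLOC][8-25 FREE]
Op 2: free(a) -> (freed a); heap: [0-25 FREE]
Op 3: b = malloc(7) -> b = 0; heap: [0-6 ALLOC][7-25 FREE]
Op 4: c = malloc(6) -> c = 7; heap: [0-6 ALLOC][7-12 ALLOC][13-25 FREE]
Op 5: d = malloc(1) -> d = 13; heap: [0-6 ALLOC][7-12 ALLOC][13-13 ALLOC][14-25 FREE]
Op 6: free(d) -> (freed d); heap: [0-6 ALLOC][7-12 ALLOC][13-25 FREE]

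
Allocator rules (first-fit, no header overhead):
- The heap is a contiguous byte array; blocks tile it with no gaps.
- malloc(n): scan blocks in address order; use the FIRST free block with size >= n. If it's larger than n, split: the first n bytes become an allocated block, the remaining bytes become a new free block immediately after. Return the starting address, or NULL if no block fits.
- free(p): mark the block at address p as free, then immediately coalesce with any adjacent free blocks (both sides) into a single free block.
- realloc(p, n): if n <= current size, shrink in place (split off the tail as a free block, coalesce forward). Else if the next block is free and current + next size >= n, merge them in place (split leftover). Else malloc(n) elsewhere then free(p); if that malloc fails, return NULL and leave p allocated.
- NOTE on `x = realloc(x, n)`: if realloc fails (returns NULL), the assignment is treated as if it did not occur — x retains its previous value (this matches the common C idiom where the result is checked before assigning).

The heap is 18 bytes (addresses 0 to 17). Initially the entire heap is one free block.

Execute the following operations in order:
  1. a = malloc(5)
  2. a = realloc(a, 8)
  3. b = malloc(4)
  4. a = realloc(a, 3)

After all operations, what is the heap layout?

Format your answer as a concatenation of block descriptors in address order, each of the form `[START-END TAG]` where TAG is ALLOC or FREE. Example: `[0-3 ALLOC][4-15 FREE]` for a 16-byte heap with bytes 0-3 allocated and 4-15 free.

Op 1: a = malloc(5) -> a = 0; heap: [0-4 ALLOC][5-17 FREE]
Op 2: a = realloc(a, 8) -> a = 0; heap: [0-7 ALLOC][8-17 FREE]
Op 3: b = malloc(4) -> b = 8; heap: [0-7 ALLOC][8-11 ALLOC][12-17 FREE]
Op 4: a = realloc(a, 3) -> a = 0; heap: [0-2 ALLOC][3-7 FREE][8-11 ALLOC][12-17 FREE]

Answer: [0-2 ALLOC][3-7 FREE][8-11 ALLOC][12-17 FREE]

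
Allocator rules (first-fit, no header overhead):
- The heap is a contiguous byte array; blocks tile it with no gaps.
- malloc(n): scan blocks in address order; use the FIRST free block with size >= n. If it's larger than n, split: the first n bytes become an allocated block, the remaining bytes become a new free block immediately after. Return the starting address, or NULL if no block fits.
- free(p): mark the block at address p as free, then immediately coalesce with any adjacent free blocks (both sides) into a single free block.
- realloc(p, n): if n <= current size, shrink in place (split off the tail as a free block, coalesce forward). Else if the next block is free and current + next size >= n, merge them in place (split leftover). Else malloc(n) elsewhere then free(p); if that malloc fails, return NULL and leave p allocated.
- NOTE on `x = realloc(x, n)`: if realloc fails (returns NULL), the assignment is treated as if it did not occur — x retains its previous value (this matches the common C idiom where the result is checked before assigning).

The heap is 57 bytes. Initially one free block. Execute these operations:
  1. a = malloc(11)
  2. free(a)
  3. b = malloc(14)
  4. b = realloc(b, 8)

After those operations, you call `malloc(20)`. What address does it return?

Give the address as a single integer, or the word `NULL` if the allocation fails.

Answer: 8

Derivation:
Op 1: a = malloc(11) -> a = 0; heap: [0-10 ALLOC][11-56 FREE]
Op 2: free(a) -> (freed a); heap: [0-56 FREE]
Op 3: b = malloc(14) -> b = 0; heap: [0-13 ALLOC][14-56 FREE]
Op 4: b = realloc(b, 8) -> b = 0; heap: [0-7 ALLOC][8-56 FREE]
malloc(20): first-fit scan over [0-7 ALLOC][8-56 FREE] -> 8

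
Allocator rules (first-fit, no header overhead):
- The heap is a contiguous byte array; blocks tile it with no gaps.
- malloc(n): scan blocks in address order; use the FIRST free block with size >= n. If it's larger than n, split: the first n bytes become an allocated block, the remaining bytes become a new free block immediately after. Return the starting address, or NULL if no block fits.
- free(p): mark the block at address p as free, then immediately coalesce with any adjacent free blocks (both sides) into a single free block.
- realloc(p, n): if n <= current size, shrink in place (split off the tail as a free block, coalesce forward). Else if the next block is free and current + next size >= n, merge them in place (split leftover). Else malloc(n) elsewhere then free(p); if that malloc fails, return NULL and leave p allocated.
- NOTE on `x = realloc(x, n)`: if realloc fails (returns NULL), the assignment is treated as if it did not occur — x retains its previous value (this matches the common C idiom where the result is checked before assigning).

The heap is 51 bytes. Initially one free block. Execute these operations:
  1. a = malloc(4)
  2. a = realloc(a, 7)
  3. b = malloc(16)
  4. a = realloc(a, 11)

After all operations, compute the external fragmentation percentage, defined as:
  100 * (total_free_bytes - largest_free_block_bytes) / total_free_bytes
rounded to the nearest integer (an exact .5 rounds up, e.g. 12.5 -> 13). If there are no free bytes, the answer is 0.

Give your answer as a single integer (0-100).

Answer: 29

Derivation:
Op 1: a = malloc(4) -> a = 0; heap: [0-3 ALLOC][4-50 FREE]
Op 2: a = realloc(a, 7) -> a = 0; heap: [0-6 ALLOC][7-50 FREE]
Op 3: b = malloc(16) -> b = 7; heap: [0-6 ALLOC][7-22 ALLOC][23-50 FREE]
Op 4: a = realloc(a, 11) -> a = 23; heap: [0-6 FREE][7-22 ALLOC][23-33 ALLOC][34-50 FREE]
Free blocks: [7 17] total_free=24 largest=17 -> 100*(24-17)/24 = 700/24 ≈ 29.167 -> rounds to 29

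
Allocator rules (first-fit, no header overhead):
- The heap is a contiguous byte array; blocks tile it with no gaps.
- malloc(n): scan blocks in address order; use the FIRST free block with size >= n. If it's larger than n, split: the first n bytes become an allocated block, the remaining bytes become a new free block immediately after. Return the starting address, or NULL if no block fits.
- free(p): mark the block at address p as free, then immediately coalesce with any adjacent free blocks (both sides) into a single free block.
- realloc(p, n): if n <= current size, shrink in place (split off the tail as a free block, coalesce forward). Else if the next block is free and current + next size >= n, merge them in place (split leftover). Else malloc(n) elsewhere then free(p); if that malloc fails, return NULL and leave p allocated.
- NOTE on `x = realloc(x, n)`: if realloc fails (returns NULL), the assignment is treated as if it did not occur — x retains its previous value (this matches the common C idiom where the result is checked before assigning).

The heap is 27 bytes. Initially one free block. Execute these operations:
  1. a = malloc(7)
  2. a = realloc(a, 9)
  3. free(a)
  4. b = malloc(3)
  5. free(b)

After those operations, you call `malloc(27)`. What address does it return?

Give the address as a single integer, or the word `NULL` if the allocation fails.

Op 1: a = malloc(7) -> a = 0; heap: [0-6 ALLOC][7-26 FREE]
Op 2: a = realloc(a, 9) -> a = 0; heap: [0-8 ALLOC][9-26 FREE]
Op 3: free(a) -> (freed a); heap: [0-26 FREE]
Op 4: b = malloc(3) -> b = 0; heap: [0-2 ALLOC][3-26 FREE]
Op 5: free(b) -> (freed b); heap: [0-26 FREE]
malloc(27): first-fit scan over [0-26 FREE] -> 0

Answer: 0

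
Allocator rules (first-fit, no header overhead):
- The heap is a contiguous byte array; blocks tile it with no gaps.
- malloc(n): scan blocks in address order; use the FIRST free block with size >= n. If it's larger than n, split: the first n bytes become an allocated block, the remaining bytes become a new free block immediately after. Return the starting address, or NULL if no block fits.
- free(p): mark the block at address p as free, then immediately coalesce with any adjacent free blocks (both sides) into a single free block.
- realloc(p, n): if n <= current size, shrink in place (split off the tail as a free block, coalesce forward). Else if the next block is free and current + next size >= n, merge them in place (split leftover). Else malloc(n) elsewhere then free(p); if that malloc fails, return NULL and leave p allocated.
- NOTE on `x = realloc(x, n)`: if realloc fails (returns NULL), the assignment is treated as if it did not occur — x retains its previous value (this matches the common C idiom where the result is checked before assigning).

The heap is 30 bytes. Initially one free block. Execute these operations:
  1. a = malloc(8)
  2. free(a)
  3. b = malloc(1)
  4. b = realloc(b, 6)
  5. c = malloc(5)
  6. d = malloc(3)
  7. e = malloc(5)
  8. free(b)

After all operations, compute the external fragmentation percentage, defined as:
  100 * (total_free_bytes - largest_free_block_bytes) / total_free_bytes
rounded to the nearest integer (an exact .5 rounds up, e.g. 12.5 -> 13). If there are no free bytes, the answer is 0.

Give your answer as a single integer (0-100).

Answer: 35

Derivation:
Op 1: a = malloc(8) -> a = 0; heap: [0-7 ALLOC][8-29 FREE]
Op 2: free(a) -> (freed a); heap: [0-29 FREE]
Op 3: b = malloc(1) -> b = 0; heap: [0-0 ALLOC][1-29 FREE]
Op 4: b = realloc(b, 6) -> b = 0; heap: [0-5 ALLOC][6-29 FREE]
Op 5: c = malloc(5) -> c = 6; heap: [0-5 ALLOC][6-10 ALLOC][11-29 FREE]
Op 6: d = malloc(3) -> d = 11; heap: [0-5 ALLOC][6-10 ALLOC][11-13 ALLOC][14-29 FREE]
Op 7: e = malloc(5) -> e = 14; heap: [0-5 ALLOC][6-10 ALLOC][11-13 ALLOC][14-18 ALLOC][19-29 FREE]
Op 8: free(b) -> (freed b); heap: [0-5 FREE][6-10 ALLOC][11-13 ALLOC][14-18 ALLOC][19-29 FREE]
Free blocks: [6 11] total_free=17 largest=11 -> 100*(17-11)/17 = 600/17 ≈ 35.294 -> rounds to 35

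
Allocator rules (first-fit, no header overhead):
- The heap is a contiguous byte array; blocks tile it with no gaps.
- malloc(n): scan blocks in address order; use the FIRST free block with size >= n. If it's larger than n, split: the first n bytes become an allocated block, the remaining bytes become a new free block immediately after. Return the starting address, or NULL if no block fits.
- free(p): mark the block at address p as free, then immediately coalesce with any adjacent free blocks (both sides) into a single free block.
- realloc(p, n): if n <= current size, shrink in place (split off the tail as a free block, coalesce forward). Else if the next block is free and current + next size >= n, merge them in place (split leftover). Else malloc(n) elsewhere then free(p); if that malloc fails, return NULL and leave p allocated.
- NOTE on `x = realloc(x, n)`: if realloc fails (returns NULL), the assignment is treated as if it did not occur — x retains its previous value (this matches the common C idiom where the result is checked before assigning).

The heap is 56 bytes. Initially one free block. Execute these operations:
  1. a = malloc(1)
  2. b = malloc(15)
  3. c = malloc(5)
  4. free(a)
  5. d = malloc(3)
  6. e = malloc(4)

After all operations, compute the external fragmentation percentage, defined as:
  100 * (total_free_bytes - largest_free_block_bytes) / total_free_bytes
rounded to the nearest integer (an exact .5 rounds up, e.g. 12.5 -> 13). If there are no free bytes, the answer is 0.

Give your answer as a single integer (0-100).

Answer: 3

Derivation:
Op 1: a = malloc(1) -> a = 0; heap: [0-0 ALLOC][1-55 FREE]
Op 2: b = malloc(15) -> b = 1; heap: [0-0 ALLOC][1-15 ALLOC][16-55 FREE]
Op 3: c = malloc(5) -> c = 16; heap: [0-0 ALLOC][1-15 ALLOC][16-20 ALLOC][21-55 FREE]
Op 4: free(a) -> (freed a); heap: [0-0 FREE][1-15 ALLOC][16-20 ALLOC][21-55 FREE]
Op 5: d = malloc(3) -> d = 21; heap: [0-0 FREE][1-15 ALLOC][16-20 ALLOC][21-23 ALLOC][24-55 FREE]
Op 6: e = malloc(4) -> e = 24; heap: [0-0 FREE][1-15 ALLOC][16-20 ALLOC][21-23 ALLOC][24-27 ALLOC][28-55 FREE]
Free blocks: [1 28] total_free=29 largest=28 -> 100*(29-28)/29 = 100/29 ≈ 3.448 -> rounds to 3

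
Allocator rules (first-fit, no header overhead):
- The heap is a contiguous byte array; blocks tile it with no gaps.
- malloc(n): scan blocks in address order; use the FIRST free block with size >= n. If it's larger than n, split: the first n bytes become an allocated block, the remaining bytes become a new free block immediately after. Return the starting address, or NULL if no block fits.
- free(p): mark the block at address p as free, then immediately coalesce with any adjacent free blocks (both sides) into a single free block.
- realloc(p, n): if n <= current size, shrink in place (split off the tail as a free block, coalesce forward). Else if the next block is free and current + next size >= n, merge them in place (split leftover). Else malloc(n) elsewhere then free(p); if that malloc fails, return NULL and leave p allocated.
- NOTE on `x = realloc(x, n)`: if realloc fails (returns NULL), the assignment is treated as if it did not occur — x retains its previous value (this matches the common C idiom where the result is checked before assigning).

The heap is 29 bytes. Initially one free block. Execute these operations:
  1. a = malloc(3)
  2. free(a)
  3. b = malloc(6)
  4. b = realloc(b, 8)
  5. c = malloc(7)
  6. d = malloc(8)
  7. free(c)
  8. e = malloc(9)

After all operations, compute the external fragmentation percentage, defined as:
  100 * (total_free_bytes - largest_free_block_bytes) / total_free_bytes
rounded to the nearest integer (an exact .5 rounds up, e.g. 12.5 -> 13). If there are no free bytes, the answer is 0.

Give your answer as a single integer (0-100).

Answer: 46

Derivation:
Op 1: a = malloc(3) -> a = 0; heap: [0-2 ALLOC][3-28 FREE]
Op 2: free(a) -> (freed a); heap: [0-28 FREE]
Op 3: b = malloc(6) -> b = 0; heap: [0-5 ALLOC][6-28 FREE]
Op 4: b = realloc(b, 8) -> b = 0; heap: [0-7 ALLOC][8-28 FREE]
Op 5: c = malloc(7) -> c = 8; heap: [0-7 ALLOC][8-14 ALLOC][15-28 FREE]
Op 6: d = malloc(8) -> d = 15; heap: [0-7 ALLOC][8-14 ALLOC][15-22 ALLOC][23-28 FREE]
Op 7: free(c) -> (freed c); heap: [0-7 ALLOC][8-14 FREE][15-22 ALLOC][23-28 FREE]
Op 8: e = malloc(9) -> e = NULL; heap: [0-7 ALLOC][8-14 FREE][15-22 ALLOC][23-28 FREE]
Free blocks: [7 6] total_free=13 largest=7 -> 100*(13-7)/13 = 600/13 ≈ 46.154 -> rounds to 46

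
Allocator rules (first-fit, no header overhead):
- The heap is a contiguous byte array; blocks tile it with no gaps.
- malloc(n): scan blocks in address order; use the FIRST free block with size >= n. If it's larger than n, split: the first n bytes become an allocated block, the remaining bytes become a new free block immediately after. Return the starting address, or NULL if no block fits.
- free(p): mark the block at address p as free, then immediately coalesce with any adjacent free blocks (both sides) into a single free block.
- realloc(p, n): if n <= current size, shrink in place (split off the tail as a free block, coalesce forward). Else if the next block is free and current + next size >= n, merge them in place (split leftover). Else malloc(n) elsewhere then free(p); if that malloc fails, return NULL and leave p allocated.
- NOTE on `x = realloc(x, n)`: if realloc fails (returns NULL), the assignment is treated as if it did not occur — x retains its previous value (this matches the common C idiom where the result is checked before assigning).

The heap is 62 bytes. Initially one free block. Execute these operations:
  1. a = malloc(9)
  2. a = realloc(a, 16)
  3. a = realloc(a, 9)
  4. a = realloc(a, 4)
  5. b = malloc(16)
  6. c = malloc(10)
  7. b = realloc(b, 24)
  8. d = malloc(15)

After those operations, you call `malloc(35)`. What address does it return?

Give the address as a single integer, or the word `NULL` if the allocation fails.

Answer: NULL

Derivation:
Op 1: a = malloc(9) -> a = 0; heap: [0-8 ALLOC][9-61 FREE]
Op 2: a = realloc(a, 16) -> a = 0; heap: [0-15 ALLOC][16-61 FREE]
Op 3: a = realloc(a, 9) -> a = 0; heap: [0-8 ALLOC][9-61 FREE]
Op 4: a = realloc(a, 4) -> a = 0; heap: [0-3 ALLOC][4-61 FREE]
Op 5: b = malloc(16) -> b = 4; heap: [0-3 ALLOC][4-19 ALLOC][20-61 FREE]
Op 6: c = malloc(10) -> c = 20; heap: [0-3 ALLOC][4-19 ALLOC][20-29 ALLOC][30-61 FREE]
Op 7: b = realloc(b, 24) -> b = 30; heap: [0-3 ALLOC][4-19 FREE][20-29 ALLOC][30-53 ALLOC][54-61 FREE]
Op 8: d = malloc(15) -> d = 4; heap: [0-3 ALLOC][4-18 ALLOC][19-19 FREE][20-29 ALLOC][30-53 ALLOC][54-61 FREE]
malloc(35): first-fit scan over [0-3 ALLOC][4-18 ALLOC][19-19 FREE][20-29 ALLOC][30-53 ALLOC][54-61 FREE] -> NULL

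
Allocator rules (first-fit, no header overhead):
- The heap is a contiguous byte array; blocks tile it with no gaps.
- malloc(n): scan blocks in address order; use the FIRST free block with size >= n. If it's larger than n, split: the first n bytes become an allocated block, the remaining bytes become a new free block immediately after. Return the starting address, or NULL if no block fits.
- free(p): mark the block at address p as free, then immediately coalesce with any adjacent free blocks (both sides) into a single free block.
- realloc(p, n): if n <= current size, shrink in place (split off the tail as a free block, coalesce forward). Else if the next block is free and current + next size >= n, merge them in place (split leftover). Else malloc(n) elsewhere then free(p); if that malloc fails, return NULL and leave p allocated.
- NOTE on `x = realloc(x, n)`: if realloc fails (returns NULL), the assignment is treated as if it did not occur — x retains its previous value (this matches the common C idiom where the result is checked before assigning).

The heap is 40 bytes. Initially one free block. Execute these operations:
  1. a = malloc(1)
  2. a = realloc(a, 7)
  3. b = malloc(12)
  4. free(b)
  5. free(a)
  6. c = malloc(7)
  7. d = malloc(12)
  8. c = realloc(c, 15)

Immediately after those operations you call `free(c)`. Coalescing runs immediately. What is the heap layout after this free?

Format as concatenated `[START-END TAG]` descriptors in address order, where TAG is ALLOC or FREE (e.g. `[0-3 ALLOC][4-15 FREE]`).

Op 1: a = malloc(1) -> a = 0; heap: [0-0 ALLOC][1-39 FREE]
Op 2: a = realloc(a, 7) -> a = 0; heap: [0-6 ALLOC][7-39 FREE]
Op 3: b = malloc(12) -> b = 7; heap: [0-6 ALLOC][7-18 ALLOC][19-39 FREE]
Op 4: free(b) -> (freed b); heap: [0-6 ALLOC][7-39 FREE]
Op 5: free(a) -> (freed a); heap: [0-39 FREE]
Op 6: c = malloc(7) -> c = 0; heap: [0-6 ALLOC][7-39 FREE]
Op 7: d = malloc(12) -> d = 7; heap: [0-6 ALLOC][7-18 ALLOC][19-39 FREE]
Op 8: c = realloc(c, 15) -> c = 19; heap: [0-6 FREE][7-18 ALLOC][19-33 ALLOC][34-39 FREE]
free(c): c = 19 -> block [19-33 ALLOC]; mark free, coalesce with adjacent free neighbors -> [0-6 FREE][7-18 ALLOC][19-39 FREE]

Answer: [0-6 FREE][7-18 ALLOC][19-39 FREE]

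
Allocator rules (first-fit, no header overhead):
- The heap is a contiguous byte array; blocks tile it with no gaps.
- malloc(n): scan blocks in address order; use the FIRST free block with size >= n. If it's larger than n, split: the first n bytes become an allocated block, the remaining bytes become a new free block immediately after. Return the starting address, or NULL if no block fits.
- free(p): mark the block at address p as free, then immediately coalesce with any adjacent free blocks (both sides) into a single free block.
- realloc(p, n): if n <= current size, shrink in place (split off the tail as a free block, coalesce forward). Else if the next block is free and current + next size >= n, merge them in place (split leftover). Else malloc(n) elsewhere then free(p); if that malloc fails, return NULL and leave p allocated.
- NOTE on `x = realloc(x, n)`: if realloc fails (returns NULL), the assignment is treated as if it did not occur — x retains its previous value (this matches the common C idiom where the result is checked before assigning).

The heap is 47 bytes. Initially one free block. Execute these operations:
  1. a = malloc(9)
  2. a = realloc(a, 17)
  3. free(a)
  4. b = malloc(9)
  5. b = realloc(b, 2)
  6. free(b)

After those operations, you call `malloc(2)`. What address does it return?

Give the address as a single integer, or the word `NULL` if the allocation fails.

Op 1: a = malloc(9) -> a = 0; heap: [0-8 ALLOC][9-46 FREE]
Op 2: a = realloc(a, 17) -> a = 0; heap: [0-16 ALLOC][17-46 FREE]
Op 3: free(a) -> (freed a); heap: [0-46 FREE]
Op 4: b = malloc(9) -> b = 0; heap: [0-8 ALLOC][9-46 FREE]
Op 5: b = realloc(b, 2) -> b = 0; heap: [0-1 ALLOC][2-46 FREE]
Op 6: free(b) -> (freed b); heap: [0-46 FREE]
malloc(2): first-fit scan over [0-46 FREE] -> 0

Answer: 0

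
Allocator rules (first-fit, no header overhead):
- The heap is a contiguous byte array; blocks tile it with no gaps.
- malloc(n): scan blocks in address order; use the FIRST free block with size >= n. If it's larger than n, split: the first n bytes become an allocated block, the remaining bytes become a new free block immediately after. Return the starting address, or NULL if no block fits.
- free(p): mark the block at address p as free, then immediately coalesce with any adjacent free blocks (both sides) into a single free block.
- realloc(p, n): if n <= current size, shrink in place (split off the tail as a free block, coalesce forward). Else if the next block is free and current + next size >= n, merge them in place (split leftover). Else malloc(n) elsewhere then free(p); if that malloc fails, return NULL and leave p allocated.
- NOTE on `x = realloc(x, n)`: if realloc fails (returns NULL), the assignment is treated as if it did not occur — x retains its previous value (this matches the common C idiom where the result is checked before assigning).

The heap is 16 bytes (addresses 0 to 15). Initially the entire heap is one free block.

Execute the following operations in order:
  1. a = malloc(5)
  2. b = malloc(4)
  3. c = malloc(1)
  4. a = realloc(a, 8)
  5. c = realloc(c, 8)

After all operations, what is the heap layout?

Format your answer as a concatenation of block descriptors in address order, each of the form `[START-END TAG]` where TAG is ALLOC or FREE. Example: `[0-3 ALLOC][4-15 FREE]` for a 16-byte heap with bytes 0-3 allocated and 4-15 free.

Op 1: a = malloc(5) -> a = 0; heap: [0-4 ALLOC][5-15 FREE]
Op 2: b = malloc(4) -> b = 5; heap: [0-4 ALLOC][5-8 ALLOC][9-15 FREE]
Op 3: c = malloc(1) -> c = 9; heap: [0-4 ALLOC][5-8 ALLOC][9-9 ALLOC][10-15 FREE]
Op 4: a = realloc(a, 8) -> NULL (a unchanged); heap: [0-4 ALLOC][5-8 ALLOC][9-9 ALLOC][10-15 FREE]
Op 5: c = realloc(c, 8) -> NULL (c unchanged); heap: [0-4 ALLOC][5-8 ALLOC][9-9 ALLOC][10-15 FREE]

Answer: [0-4 ALLOC][5-8 ALLOC][9-9 ALLOC][10-15 FREE]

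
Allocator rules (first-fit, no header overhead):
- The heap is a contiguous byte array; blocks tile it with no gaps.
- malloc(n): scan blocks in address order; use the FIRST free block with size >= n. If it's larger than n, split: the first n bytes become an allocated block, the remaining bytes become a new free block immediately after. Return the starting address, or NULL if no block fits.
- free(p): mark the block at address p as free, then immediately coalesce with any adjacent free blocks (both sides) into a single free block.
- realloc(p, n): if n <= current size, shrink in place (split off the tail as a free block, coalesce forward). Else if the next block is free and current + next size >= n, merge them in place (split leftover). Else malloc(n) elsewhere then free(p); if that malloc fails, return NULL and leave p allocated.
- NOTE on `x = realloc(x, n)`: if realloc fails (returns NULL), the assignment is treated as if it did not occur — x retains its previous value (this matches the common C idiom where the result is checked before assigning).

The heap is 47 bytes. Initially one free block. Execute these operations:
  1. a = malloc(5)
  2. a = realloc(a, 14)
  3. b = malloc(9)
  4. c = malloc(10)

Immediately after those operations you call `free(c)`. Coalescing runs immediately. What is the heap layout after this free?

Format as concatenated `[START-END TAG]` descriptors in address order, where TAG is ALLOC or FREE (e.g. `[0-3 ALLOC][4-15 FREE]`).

Answer: [0-13 ALLOC][14-22 ALLOC][23-46 FREE]

Derivation:
Op 1: a = malloc(5) -> a = 0; heap: [0-4 ALLOC][5-46 FREE]
Op 2: a = realloc(a, 14) -> a = 0; heap: [0-13 ALLOC][14-46 FREE]
Op 3: b = malloc(9) -> b = 14; heap: [0-13 ALLOC][14-22 ALLOC][23-46 FREE]
Op 4: c = malloc(10) -> c = 23; heap: [0-13 ALLOC][14-22 ALLOC][23-32 ALLOC][33-46 FREE]
free(c): c = 23 -> block [23-32 ALLOC]; mark free, coalesce with adjacent free neighbors -> [0-13 ALLOC][14-22 ALLOC][23-46 FREE]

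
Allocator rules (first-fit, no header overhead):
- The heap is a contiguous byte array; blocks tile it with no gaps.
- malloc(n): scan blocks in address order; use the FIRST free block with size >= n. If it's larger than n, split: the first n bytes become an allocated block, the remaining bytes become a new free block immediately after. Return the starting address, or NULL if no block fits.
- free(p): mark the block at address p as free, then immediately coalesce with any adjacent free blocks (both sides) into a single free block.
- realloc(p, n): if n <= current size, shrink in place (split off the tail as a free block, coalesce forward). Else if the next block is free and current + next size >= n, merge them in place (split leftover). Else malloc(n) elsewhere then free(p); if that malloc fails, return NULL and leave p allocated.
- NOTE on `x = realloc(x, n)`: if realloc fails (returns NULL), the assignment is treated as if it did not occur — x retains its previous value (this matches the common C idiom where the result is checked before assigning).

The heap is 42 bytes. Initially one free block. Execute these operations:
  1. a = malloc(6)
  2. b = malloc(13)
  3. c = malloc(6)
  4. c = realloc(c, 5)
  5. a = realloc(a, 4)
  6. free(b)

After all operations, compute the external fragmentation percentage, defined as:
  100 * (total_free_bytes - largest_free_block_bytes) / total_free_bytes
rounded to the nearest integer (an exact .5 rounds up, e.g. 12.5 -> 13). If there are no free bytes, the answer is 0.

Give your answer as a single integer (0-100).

Answer: 45

Derivation:
Op 1: a = malloc(6) -> a = 0; heap: [0-5 ALLOC][6-41 FREE]
Op 2: b = malloc(13) -> b = 6; heap: [0-5 ALLOC][6-18 ALLOC][19-41 FREE]
Op 3: c = malloc(6) -> c = 19; heap: [0-5 ALLOC][6-18 ALLOC][19-24 ALLOC][25-41 FREE]
Op 4: c = realloc(c, 5) -> c = 19; heap: [0-5 ALLOC][6-18 ALLOC][19-23 ALLOC][24-41 FREE]
Op 5: a = realloc(a, 4) -> a = 0; heap: [0-3 ALLOC][4-5 FREE][6-18 ALLOC][19-23 ALLOC][24-41 FREE]
Op 6: free(b) -> (freed b); heap: [0-3 ALLOC][4-18 FREE][19-23 ALLOC][24-41 FREE]
Free blocks: [15 18] total_free=33 largest=18 -> 100*(33-18)/33 = 1500/33 ≈ 45.455 -> rounds to 45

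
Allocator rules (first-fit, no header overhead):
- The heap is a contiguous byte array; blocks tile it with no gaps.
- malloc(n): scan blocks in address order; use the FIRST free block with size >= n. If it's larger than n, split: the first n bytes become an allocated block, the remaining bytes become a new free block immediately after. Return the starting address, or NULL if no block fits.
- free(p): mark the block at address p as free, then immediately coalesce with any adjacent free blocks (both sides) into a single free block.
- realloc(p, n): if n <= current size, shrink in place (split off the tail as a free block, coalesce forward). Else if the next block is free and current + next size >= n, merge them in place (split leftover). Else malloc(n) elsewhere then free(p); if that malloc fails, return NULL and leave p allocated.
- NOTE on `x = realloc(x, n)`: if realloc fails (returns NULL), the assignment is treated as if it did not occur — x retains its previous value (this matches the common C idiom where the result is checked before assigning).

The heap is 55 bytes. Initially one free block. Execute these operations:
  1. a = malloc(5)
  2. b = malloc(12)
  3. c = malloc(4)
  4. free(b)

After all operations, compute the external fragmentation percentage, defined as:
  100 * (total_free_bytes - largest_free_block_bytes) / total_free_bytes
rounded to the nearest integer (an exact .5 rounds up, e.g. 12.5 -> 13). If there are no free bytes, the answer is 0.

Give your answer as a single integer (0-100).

Answer: 26

Derivation:
Op 1: a = malloc(5) -> a = 0; heap: [0-4 ALLOC][5-54 FREE]
Op 2: b = malloc(12) -> b = 5; heap: [0-4 ALLOC][5-16 ALLOC][17-54 FREE]
Op 3: c = malloc(4) -> c = 17; heap: [0-4 ALLOC][5-16 ALLOC][17-20 ALLOC][21-54 FREE]
Op 4: free(b) -> (freed b); heap: [0-4 ALLOC][5-16 FREE][17-20 ALLOC][21-54 FREE]
Free blocks: [12 34] total_free=46 largest=34 -> 100*(46-34)/46 = 1200/46 ≈ 26.087 -> rounds to 26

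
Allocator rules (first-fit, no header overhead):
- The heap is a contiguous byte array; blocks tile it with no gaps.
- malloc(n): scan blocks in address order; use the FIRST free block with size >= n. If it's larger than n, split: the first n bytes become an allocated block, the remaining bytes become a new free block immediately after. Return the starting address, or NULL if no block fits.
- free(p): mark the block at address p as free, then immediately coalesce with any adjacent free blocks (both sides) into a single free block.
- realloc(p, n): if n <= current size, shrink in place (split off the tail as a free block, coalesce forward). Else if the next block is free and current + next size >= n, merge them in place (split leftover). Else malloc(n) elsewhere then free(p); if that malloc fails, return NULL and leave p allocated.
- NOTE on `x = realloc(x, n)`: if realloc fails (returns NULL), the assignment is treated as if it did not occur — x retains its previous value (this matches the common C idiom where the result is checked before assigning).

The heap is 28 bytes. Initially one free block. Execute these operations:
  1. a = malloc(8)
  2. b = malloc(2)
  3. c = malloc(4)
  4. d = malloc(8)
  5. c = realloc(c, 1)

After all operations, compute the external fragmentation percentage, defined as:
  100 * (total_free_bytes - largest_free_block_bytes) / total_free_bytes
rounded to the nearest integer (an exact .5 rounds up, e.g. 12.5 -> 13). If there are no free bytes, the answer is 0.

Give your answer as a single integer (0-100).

Answer: 33

Derivation:
Op 1: a = malloc(8) -> a = 0; heap: [0-7 ALLOC][8-27 FREE]
Op 2: b = malloc(2) -> b = 8; heap: [0-7 ALLOC][8-9 ALLOC][10-27 FREE]
Op 3: c = malloc(4) -> c = 10; heap: [0-7 ALLOC][8-9 ALLOC][10-13 ALLOC][14-27 FREE]
Op 4: d = malloc(8) -> d = 14; heap: [0-7 ALLOC][8-9 ALLOC][10-13 ALLOC][14-21 ALLOC][22-27 FREE]
Op 5: c = realloc(c, 1) -> c = 10; heap: [0-7 ALLOC][8-9 ALLOC][10-10 ALLOC][11-13 FREE][14-21 ALLOC][22-27 FREE]
Free blocks: [3 6] total_free=9 largest=6 -> 100*(9-6)/9 = 300/9 ≈ 33.333 -> rounds to 33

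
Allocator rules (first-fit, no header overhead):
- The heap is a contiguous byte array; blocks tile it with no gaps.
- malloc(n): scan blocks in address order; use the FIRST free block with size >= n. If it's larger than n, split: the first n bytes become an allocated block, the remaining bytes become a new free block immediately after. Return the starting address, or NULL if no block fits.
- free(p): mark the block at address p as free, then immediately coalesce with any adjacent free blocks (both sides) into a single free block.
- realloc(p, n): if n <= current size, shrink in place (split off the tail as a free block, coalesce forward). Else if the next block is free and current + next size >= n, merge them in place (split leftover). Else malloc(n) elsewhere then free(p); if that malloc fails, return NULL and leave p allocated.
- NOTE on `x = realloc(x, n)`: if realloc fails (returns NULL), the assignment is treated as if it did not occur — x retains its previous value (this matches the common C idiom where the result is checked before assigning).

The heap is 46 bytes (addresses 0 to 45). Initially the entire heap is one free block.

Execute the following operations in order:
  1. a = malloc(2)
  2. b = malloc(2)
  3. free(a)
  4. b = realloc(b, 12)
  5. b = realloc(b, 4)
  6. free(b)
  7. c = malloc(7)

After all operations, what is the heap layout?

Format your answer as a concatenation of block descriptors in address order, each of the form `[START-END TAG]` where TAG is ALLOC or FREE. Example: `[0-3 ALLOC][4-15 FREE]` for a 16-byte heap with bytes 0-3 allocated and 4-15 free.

Answer: [0-6 ALLOC][7-45 FREE]

Derivation:
Op 1: a = malloc(2) -> a = 0; heap: [0-1 ALLOC][2-45 FREE]
Op 2: b = malloc(2) -> b = 2; heap: [0-1 ALLOC][2-3 ALLOC][4-45 FREE]
Op 3: free(a) -> (freed a); heap: [0-1 FREE][2-3 ALLOC][4-45 FREE]
Op 4: b = realloc(b, 12) -> b = 2; heap: [0-1 FREE][2-13 ALLOC][14-45 FREE]
Op 5: b = realloc(b, 4) -> b = 2; heap: [0-1 FREE][2-5 ALLOC][6-45 FREE]
Op 6: free(b) -> (freed b); heap: [0-45 FREE]
Op 7: c = malloc(7) -> c = 0; heap: [0-6 ALLOC][7-45 FREE]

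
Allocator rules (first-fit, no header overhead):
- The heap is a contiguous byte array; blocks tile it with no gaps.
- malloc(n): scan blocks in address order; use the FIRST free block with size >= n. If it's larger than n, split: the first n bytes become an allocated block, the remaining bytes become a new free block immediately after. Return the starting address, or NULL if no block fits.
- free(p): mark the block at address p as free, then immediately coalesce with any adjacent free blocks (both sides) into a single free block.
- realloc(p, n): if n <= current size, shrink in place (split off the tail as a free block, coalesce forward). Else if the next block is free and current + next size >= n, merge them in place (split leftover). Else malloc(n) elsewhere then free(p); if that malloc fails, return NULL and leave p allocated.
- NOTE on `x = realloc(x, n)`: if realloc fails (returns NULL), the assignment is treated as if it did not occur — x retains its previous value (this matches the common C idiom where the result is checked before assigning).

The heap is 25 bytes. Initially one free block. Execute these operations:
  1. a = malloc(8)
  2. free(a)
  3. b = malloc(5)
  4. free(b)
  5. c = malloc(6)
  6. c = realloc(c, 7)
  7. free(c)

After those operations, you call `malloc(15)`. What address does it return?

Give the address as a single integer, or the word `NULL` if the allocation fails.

Answer: 0

Derivation:
Op 1: a = malloc(8) -> a = 0; heap: [0-7 ALLOC][8-24 FREE]
Op 2: free(a) -> (freed a); heap: [0-24 FREE]
Op 3: b = malloc(5) -> b = 0; heap: [0-4 ALLOC][5-24 FREE]
Op 4: free(b) -> (freed b); heap: [0-24 FREE]
Op 5: c = malloc(6) -> c = 0; heap: [0-5 ALLOC][6-24 FREE]
Op 6: c = realloc(c, 7) -> c = 0; heap: [0-6 ALLOC][7-24 FREE]
Op 7: free(c) -> (freed c); heap: [0-24 FREE]
malloc(15): first-fit scan over [0-24 FREE] -> 0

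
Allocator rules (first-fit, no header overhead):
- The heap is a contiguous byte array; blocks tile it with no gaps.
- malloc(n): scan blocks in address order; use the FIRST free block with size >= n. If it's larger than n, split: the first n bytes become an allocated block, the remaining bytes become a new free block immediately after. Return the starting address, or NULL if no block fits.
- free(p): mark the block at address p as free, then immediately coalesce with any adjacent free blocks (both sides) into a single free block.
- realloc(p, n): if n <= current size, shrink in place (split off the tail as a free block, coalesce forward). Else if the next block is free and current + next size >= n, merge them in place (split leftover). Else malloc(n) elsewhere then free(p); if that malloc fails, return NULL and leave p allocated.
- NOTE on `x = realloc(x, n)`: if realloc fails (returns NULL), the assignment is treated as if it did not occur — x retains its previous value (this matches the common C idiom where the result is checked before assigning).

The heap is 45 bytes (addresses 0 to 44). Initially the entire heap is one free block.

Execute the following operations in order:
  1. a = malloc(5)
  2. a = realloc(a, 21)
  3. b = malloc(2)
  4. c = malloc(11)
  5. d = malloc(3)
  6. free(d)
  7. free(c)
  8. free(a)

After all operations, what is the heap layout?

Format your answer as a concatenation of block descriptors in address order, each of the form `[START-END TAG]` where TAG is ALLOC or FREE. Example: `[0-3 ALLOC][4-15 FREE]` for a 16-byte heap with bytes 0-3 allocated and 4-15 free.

Answer: [0-20 FREE][21-22 ALLOC][23-44 FREE]

Derivation:
Op 1: a = malloc(5) -> a = 0; heap: [0-4 ALLOC][5-44 FREE]
Op 2: a = realloc(a, 21) -> a = 0; heap: [0-20 ALLOC][21-44 FREE]
Op 3: b = malloc(2) -> b = 21; heap: [0-20 ALLOC][21-22 ALLOC][23-44 FREE]
Op 4: c = malloc(11) -> c = 23; heap: [0-20 ALLOC][21-22 ALLOC][23-33 ALLOC][34-44 FREE]
Op 5: d = malloc(3) -> d = 34; heap: [0-20 ALLOC][21-22 ALLOC][23-33 ALLOC][34-36 ALLOC][37-44 FREE]
Op 6: free(d) -> (freed d); heap: [0-20 ALLOC][21-22 ALLOC][23-33 ALLOC][34-44 FREE]
Op 7: free(c) -> (freed c); heap: [0-20 ALLOC][21-22 ALLOC][23-44 FREE]
Op 8: free(a) -> (freed a); heap: [0-20 FREE][21-22 ALLOC][23-44 FREE]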